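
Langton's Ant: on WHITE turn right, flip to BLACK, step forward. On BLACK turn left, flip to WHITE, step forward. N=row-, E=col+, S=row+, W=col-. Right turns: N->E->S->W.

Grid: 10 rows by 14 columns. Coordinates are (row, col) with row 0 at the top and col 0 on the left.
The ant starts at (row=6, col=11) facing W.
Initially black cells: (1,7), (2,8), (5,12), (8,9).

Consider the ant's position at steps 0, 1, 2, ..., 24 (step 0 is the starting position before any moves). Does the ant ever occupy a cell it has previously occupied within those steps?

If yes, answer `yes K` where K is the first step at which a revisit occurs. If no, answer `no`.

Answer: yes 6

Derivation:
Step 1: on WHITE (6,11): turn R to N, flip to black, move to (5,11). |black|=5 — new cell
Step 2: on WHITE (5,11): turn R to E, flip to black, move to (5,12). |black|=6 — new cell
Step 3: on BLACK (5,12): turn L to N, flip to white, move to (4,12). |black|=5 — new cell
Step 4: on WHITE (4,12): turn R to E, flip to black, move to (4,13). |black|=6 — new cell
Step 5: on WHITE (4,13): turn R to S, flip to black, move to (5,13). |black|=7 — new cell
Step 6: on WHITE (5,13): turn R to W, flip to black, move to (5,12). |black|=8 — REVISIT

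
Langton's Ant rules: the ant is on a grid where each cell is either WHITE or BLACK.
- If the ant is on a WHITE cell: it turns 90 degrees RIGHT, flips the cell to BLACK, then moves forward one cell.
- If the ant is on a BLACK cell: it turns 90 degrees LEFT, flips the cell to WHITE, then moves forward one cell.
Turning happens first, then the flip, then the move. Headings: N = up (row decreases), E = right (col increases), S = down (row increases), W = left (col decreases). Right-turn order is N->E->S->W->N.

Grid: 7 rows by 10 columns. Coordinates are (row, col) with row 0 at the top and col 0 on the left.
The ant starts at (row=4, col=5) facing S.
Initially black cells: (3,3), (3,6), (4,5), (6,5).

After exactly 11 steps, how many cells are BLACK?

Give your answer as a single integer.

Answer: 9

Derivation:
Step 1: on BLACK (4,5): turn L to E, flip to white, move to (4,6). |black|=3
Step 2: on WHITE (4,6): turn R to S, flip to black, move to (5,6). |black|=4
Step 3: on WHITE (5,6): turn R to W, flip to black, move to (5,5). |black|=5
Step 4: on WHITE (5,5): turn R to N, flip to black, move to (4,5). |black|=6
Step 5: on WHITE (4,5): turn R to E, flip to black, move to (4,6). |black|=7
Step 6: on BLACK (4,6): turn L to N, flip to white, move to (3,6). |black|=6
Step 7: on BLACK (3,6): turn L to W, flip to white, move to (3,5). |black|=5
Step 8: on WHITE (3,5): turn R to N, flip to black, move to (2,5). |black|=6
Step 9: on WHITE (2,5): turn R to E, flip to black, move to (2,6). |black|=7
Step 10: on WHITE (2,6): turn R to S, flip to black, move to (3,6). |black|=8
Step 11: on WHITE (3,6): turn R to W, flip to black, move to (3,5). |black|=9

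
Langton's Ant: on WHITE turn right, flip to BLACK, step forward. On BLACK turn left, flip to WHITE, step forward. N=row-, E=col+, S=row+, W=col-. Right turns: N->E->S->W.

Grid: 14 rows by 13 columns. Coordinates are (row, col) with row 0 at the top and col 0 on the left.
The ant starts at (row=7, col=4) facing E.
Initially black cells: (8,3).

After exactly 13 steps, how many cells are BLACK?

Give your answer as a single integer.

Step 1: on WHITE (7,4): turn R to S, flip to black, move to (8,4). |black|=2
Step 2: on WHITE (8,4): turn R to W, flip to black, move to (8,3). |black|=3
Step 3: on BLACK (8,3): turn L to S, flip to white, move to (9,3). |black|=2
Step 4: on WHITE (9,3): turn R to W, flip to black, move to (9,2). |black|=3
Step 5: on WHITE (9,2): turn R to N, flip to black, move to (8,2). |black|=4
Step 6: on WHITE (8,2): turn R to E, flip to black, move to (8,3). |black|=5
Step 7: on WHITE (8,3): turn R to S, flip to black, move to (9,3). |black|=6
Step 8: on BLACK (9,3): turn L to E, flip to white, move to (9,4). |black|=5
Step 9: on WHITE (9,4): turn R to S, flip to black, move to (10,4). |black|=6
Step 10: on WHITE (10,4): turn R to W, flip to black, move to (10,3). |black|=7
Step 11: on WHITE (10,3): turn R to N, flip to black, move to (9,3). |black|=8
Step 12: on WHITE (9,3): turn R to E, flip to black, move to (9,4). |black|=9
Step 13: on BLACK (9,4): turn L to N, flip to white, move to (8,4). |black|=8

Answer: 8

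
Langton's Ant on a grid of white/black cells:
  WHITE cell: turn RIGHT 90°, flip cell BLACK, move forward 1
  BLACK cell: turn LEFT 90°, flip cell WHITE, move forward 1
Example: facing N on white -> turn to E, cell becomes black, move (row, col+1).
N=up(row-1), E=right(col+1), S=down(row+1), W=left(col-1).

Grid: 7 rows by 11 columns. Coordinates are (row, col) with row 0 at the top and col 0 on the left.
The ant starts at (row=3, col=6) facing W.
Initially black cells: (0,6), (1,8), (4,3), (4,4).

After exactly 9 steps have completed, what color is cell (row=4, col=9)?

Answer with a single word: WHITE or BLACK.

Answer: WHITE

Derivation:
Step 1: on WHITE (3,6): turn R to N, flip to black, move to (2,6). |black|=5
Step 2: on WHITE (2,6): turn R to E, flip to black, move to (2,7). |black|=6
Step 3: on WHITE (2,7): turn R to S, flip to black, move to (3,7). |black|=7
Step 4: on WHITE (3,7): turn R to W, flip to black, move to (3,6). |black|=8
Step 5: on BLACK (3,6): turn L to S, flip to white, move to (4,6). |black|=7
Step 6: on WHITE (4,6): turn R to W, flip to black, move to (4,5). |black|=8
Step 7: on WHITE (4,5): turn R to N, flip to black, move to (3,5). |black|=9
Step 8: on WHITE (3,5): turn R to E, flip to black, move to (3,6). |black|=10
Step 9: on WHITE (3,6): turn R to S, flip to black, move to (4,6). |black|=11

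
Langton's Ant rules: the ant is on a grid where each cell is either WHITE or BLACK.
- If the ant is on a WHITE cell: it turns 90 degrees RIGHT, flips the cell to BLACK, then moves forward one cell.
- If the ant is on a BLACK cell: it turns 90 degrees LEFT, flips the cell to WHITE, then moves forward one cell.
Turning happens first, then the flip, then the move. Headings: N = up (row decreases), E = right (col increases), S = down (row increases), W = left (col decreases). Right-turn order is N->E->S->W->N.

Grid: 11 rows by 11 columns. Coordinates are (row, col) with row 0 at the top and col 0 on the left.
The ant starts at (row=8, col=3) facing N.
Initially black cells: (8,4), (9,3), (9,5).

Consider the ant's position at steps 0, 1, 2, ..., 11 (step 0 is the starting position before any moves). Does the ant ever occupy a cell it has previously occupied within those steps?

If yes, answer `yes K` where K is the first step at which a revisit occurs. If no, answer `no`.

Step 1: on WHITE (8,3): turn R to E, flip to black, move to (8,4). |black|=4 — new cell
Step 2: on BLACK (8,4): turn L to N, flip to white, move to (7,4). |black|=3 — new cell
Step 3: on WHITE (7,4): turn R to E, flip to black, move to (7,5). |black|=4 — new cell
Step 4: on WHITE (7,5): turn R to S, flip to black, move to (8,5). |black|=5 — new cell
Step 5: on WHITE (8,5): turn R to W, flip to black, move to (8,4). |black|=6 — REVISIT

Answer: yes 5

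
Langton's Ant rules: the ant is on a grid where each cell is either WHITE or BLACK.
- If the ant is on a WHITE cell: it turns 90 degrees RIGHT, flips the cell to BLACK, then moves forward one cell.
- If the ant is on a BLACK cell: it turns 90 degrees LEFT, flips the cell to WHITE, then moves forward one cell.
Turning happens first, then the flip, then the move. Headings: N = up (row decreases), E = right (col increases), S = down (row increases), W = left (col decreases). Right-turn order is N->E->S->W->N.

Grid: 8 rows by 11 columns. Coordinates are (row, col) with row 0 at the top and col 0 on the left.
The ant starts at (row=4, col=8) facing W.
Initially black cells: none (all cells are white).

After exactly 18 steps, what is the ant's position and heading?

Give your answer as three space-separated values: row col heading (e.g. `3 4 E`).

Answer: 5 9 E

Derivation:
Step 1: on WHITE (4,8): turn R to N, flip to black, move to (3,8). |black|=1
Step 2: on WHITE (3,8): turn R to E, flip to black, move to (3,9). |black|=2
Step 3: on WHITE (3,9): turn R to S, flip to black, move to (4,9). |black|=3
Step 4: on WHITE (4,9): turn R to W, flip to black, move to (4,8). |black|=4
Step 5: on BLACK (4,8): turn L to S, flip to white, move to (5,8). |black|=3
Step 6: on WHITE (5,8): turn R to W, flip to black, move to (5,7). |black|=4
Step 7: on WHITE (5,7): turn R to N, flip to black, move to (4,7). |black|=5
Step 8: on WHITE (4,7): turn R to E, flip to black, move to (4,8). |black|=6
Step 9: on WHITE (4,8): turn R to S, flip to black, move to (5,8). |black|=7
Step 10: on BLACK (5,8): turn L to E, flip to white, move to (5,9). |black|=6
Step 11: on WHITE (5,9): turn R to S, flip to black, move to (6,9). |black|=7
Step 12: on WHITE (6,9): turn R to W, flip to black, move to (6,8). |black|=8
Step 13: on WHITE (6,8): turn R to N, flip to black, move to (5,8). |black|=9
Step 14: on WHITE (5,8): turn R to E, flip to black, move to (5,9). |black|=10
Step 15: on BLACK (5,9): turn L to N, flip to white, move to (4,9). |black|=9
Step 16: on BLACK (4,9): turn L to W, flip to white, move to (4,8). |black|=8
Step 17: on BLACK (4,8): turn L to S, flip to white, move to (5,8). |black|=7
Step 18: on BLACK (5,8): turn L to E, flip to white, move to (5,9). |black|=6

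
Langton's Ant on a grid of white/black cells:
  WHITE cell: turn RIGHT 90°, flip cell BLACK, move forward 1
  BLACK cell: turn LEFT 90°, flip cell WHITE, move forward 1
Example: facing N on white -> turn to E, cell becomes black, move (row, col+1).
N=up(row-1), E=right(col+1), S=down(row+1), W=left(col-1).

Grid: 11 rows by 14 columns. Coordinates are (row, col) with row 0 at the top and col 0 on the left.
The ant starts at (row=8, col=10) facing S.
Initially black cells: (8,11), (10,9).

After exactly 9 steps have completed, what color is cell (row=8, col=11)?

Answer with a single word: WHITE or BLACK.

Answer: WHITE

Derivation:
Step 1: on WHITE (8,10): turn R to W, flip to black, move to (8,9). |black|=3
Step 2: on WHITE (8,9): turn R to N, flip to black, move to (7,9). |black|=4
Step 3: on WHITE (7,9): turn R to E, flip to black, move to (7,10). |black|=5
Step 4: on WHITE (7,10): turn R to S, flip to black, move to (8,10). |black|=6
Step 5: on BLACK (8,10): turn L to E, flip to white, move to (8,11). |black|=5
Step 6: on BLACK (8,11): turn L to N, flip to white, move to (7,11). |black|=4
Step 7: on WHITE (7,11): turn R to E, flip to black, move to (7,12). |black|=5
Step 8: on WHITE (7,12): turn R to S, flip to black, move to (8,12). |black|=6
Step 9: on WHITE (8,12): turn R to W, flip to black, move to (8,11). |black|=7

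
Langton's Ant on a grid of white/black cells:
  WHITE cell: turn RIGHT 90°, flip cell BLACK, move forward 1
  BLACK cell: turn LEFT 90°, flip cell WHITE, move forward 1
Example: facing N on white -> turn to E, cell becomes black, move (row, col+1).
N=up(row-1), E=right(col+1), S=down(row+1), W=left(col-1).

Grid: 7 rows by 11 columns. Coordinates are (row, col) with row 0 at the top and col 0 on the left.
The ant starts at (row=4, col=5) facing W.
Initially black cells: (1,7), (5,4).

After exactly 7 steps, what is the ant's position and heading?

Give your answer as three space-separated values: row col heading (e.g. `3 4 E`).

Answer: 6 4 S

Derivation:
Step 1: on WHITE (4,5): turn R to N, flip to black, move to (3,5). |black|=3
Step 2: on WHITE (3,5): turn R to E, flip to black, move to (3,6). |black|=4
Step 3: on WHITE (3,6): turn R to S, flip to black, move to (4,6). |black|=5
Step 4: on WHITE (4,6): turn R to W, flip to black, move to (4,5). |black|=6
Step 5: on BLACK (4,5): turn L to S, flip to white, move to (5,5). |black|=5
Step 6: on WHITE (5,5): turn R to W, flip to black, move to (5,4). |black|=6
Step 7: on BLACK (5,4): turn L to S, flip to white, move to (6,4). |black|=5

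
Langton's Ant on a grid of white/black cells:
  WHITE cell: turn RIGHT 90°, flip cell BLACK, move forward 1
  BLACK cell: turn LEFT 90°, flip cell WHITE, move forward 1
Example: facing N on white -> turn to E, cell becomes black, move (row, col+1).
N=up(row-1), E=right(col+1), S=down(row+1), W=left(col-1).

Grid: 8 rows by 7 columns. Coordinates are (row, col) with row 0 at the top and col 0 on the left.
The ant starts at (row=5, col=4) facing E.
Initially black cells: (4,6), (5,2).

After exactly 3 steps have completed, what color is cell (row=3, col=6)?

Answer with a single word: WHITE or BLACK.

Answer: WHITE

Derivation:
Step 1: on WHITE (5,4): turn R to S, flip to black, move to (6,4). |black|=3
Step 2: on WHITE (6,4): turn R to W, flip to black, move to (6,3). |black|=4
Step 3: on WHITE (6,3): turn R to N, flip to black, move to (5,3). |black|=5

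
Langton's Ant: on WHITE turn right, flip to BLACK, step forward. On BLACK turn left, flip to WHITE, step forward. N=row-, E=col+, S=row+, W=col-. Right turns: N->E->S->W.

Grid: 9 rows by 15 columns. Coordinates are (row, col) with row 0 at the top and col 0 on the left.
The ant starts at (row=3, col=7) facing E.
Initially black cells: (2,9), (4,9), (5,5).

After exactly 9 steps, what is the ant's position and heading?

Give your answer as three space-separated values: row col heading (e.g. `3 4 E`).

Answer: 2 7 N

Derivation:
Step 1: on WHITE (3,7): turn R to S, flip to black, move to (4,7). |black|=4
Step 2: on WHITE (4,7): turn R to W, flip to black, move to (4,6). |black|=5
Step 3: on WHITE (4,6): turn R to N, flip to black, move to (3,6). |black|=6
Step 4: on WHITE (3,6): turn R to E, flip to black, move to (3,7). |black|=7
Step 5: on BLACK (3,7): turn L to N, flip to white, move to (2,7). |black|=6
Step 6: on WHITE (2,7): turn R to E, flip to black, move to (2,8). |black|=7
Step 7: on WHITE (2,8): turn R to S, flip to black, move to (3,8). |black|=8
Step 8: on WHITE (3,8): turn R to W, flip to black, move to (3,7). |black|=9
Step 9: on WHITE (3,7): turn R to N, flip to black, move to (2,7). |black|=10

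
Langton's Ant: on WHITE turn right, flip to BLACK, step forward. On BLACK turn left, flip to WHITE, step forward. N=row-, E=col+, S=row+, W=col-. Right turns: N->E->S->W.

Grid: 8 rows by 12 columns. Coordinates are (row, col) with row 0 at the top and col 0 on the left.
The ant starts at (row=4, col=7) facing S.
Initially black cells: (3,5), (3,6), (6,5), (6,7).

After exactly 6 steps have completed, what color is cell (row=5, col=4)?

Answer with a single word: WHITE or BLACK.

Step 1: on WHITE (4,7): turn R to W, flip to black, move to (4,6). |black|=5
Step 2: on WHITE (4,6): turn R to N, flip to black, move to (3,6). |black|=6
Step 3: on BLACK (3,6): turn L to W, flip to white, move to (3,5). |black|=5
Step 4: on BLACK (3,5): turn L to S, flip to white, move to (4,5). |black|=4
Step 5: on WHITE (4,5): turn R to W, flip to black, move to (4,4). |black|=5
Step 6: on WHITE (4,4): turn R to N, flip to black, move to (3,4). |black|=6

Answer: WHITE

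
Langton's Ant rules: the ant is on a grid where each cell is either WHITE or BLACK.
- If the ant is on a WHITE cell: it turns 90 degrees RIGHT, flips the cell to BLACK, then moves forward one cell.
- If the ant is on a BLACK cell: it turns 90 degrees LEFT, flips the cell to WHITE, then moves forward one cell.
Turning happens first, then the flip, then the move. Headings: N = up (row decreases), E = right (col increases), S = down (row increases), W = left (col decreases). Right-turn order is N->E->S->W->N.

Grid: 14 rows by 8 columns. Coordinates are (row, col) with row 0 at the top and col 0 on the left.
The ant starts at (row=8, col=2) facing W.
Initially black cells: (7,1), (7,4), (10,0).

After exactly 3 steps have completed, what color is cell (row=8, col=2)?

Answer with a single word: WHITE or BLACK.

Answer: BLACK

Derivation:
Step 1: on WHITE (8,2): turn R to N, flip to black, move to (7,2). |black|=4
Step 2: on WHITE (7,2): turn R to E, flip to black, move to (7,3). |black|=5
Step 3: on WHITE (7,3): turn R to S, flip to black, move to (8,3). |black|=6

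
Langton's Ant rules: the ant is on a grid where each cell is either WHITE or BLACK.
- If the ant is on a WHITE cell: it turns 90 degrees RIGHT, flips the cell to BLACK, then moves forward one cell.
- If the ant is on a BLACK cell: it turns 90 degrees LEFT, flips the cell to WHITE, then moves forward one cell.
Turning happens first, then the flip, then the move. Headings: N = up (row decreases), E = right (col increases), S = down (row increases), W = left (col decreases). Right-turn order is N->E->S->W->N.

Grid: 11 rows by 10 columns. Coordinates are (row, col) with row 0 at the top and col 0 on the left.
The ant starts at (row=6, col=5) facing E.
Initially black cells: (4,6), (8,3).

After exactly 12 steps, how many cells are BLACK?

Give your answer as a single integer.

Step 1: on WHITE (6,5): turn R to S, flip to black, move to (7,5). |black|=3
Step 2: on WHITE (7,5): turn R to W, flip to black, move to (7,4). |black|=4
Step 3: on WHITE (7,4): turn R to N, flip to black, move to (6,4). |black|=5
Step 4: on WHITE (6,4): turn R to E, flip to black, move to (6,5). |black|=6
Step 5: on BLACK (6,5): turn L to N, flip to white, move to (5,5). |black|=5
Step 6: on WHITE (5,5): turn R to E, flip to black, move to (5,6). |black|=6
Step 7: on WHITE (5,6): turn R to S, flip to black, move to (6,6). |black|=7
Step 8: on WHITE (6,6): turn R to W, flip to black, move to (6,5). |black|=8
Step 9: on WHITE (6,5): turn R to N, flip to black, move to (5,5). |black|=9
Step 10: on BLACK (5,5): turn L to W, flip to white, move to (5,4). |black|=8
Step 11: on WHITE (5,4): turn R to N, flip to black, move to (4,4). |black|=9
Step 12: on WHITE (4,4): turn R to E, flip to black, move to (4,5). |black|=10

Answer: 10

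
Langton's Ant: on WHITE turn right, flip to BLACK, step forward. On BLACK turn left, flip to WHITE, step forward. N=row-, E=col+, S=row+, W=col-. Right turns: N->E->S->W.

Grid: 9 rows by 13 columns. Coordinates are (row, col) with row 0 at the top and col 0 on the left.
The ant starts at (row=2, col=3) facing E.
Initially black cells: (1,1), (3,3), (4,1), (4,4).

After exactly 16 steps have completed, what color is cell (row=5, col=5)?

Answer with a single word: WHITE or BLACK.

Answer: BLACK

Derivation:
Step 1: on WHITE (2,3): turn R to S, flip to black, move to (3,3). |black|=5
Step 2: on BLACK (3,3): turn L to E, flip to white, move to (3,4). |black|=4
Step 3: on WHITE (3,4): turn R to S, flip to black, move to (4,4). |black|=5
Step 4: on BLACK (4,4): turn L to E, flip to white, move to (4,5). |black|=4
Step 5: on WHITE (4,5): turn R to S, flip to black, move to (5,5). |black|=5
Step 6: on WHITE (5,5): turn R to W, flip to black, move to (5,4). |black|=6
Step 7: on WHITE (5,4): turn R to N, flip to black, move to (4,4). |black|=7
Step 8: on WHITE (4,4): turn R to E, flip to black, move to (4,5). |black|=8
Step 9: on BLACK (4,5): turn L to N, flip to white, move to (3,5). |black|=7
Step 10: on WHITE (3,5): turn R to E, flip to black, move to (3,6). |black|=8
Step 11: on WHITE (3,6): turn R to S, flip to black, move to (4,6). |black|=9
Step 12: on WHITE (4,6): turn R to W, flip to black, move to (4,5). |black|=10
Step 13: on WHITE (4,5): turn R to N, flip to black, move to (3,5). |black|=11
Step 14: on BLACK (3,5): turn L to W, flip to white, move to (3,4). |black|=10
Step 15: on BLACK (3,4): turn L to S, flip to white, move to (4,4). |black|=9
Step 16: on BLACK (4,4): turn L to E, flip to white, move to (4,5). |black|=8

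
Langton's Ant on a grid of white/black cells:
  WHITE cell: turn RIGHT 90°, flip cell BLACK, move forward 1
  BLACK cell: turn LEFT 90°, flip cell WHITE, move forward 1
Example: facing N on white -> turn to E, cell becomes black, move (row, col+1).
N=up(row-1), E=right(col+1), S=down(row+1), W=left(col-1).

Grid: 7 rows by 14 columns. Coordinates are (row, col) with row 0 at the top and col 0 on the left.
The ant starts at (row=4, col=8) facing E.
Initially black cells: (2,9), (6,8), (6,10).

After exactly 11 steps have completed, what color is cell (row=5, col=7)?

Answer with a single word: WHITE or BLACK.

Answer: BLACK

Derivation:
Step 1: on WHITE (4,8): turn R to S, flip to black, move to (5,8). |black|=4
Step 2: on WHITE (5,8): turn R to W, flip to black, move to (5,7). |black|=5
Step 3: on WHITE (5,7): turn R to N, flip to black, move to (4,7). |black|=6
Step 4: on WHITE (4,7): turn R to E, flip to black, move to (4,8). |black|=7
Step 5: on BLACK (4,8): turn L to N, flip to white, move to (3,8). |black|=6
Step 6: on WHITE (3,8): turn R to E, flip to black, move to (3,9). |black|=7
Step 7: on WHITE (3,9): turn R to S, flip to black, move to (4,9). |black|=8
Step 8: on WHITE (4,9): turn R to W, flip to black, move to (4,8). |black|=9
Step 9: on WHITE (4,8): turn R to N, flip to black, move to (3,8). |black|=10
Step 10: on BLACK (3,8): turn L to W, flip to white, move to (3,7). |black|=9
Step 11: on WHITE (3,7): turn R to N, flip to black, move to (2,7). |black|=10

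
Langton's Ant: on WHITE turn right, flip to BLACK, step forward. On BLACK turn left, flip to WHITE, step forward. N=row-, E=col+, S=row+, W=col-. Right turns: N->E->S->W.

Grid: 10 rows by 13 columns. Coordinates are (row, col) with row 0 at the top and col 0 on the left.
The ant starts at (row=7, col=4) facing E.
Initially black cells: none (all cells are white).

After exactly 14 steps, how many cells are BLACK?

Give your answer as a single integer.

Answer: 10

Derivation:
Step 1: on WHITE (7,4): turn R to S, flip to black, move to (8,4). |black|=1
Step 2: on WHITE (8,4): turn R to W, flip to black, move to (8,3). |black|=2
Step 3: on WHITE (8,3): turn R to N, flip to black, move to (7,3). |black|=3
Step 4: on WHITE (7,3): turn R to E, flip to black, move to (7,4). |black|=4
Step 5: on BLACK (7,4): turn L to N, flip to white, move to (6,4). |black|=3
Step 6: on WHITE (6,4): turn R to E, flip to black, move to (6,5). |black|=4
Step 7: on WHITE (6,5): turn R to S, flip to black, move to (7,5). |black|=5
Step 8: on WHITE (7,5): turn R to W, flip to black, move to (7,4). |black|=6
Step 9: on WHITE (7,4): turn R to N, flip to black, move to (6,4). |black|=7
Step 10: on BLACK (6,4): turn L to W, flip to white, move to (6,3). |black|=6
Step 11: on WHITE (6,3): turn R to N, flip to black, move to (5,3). |black|=7
Step 12: on WHITE (5,3): turn R to E, flip to black, move to (5,4). |black|=8
Step 13: on WHITE (5,4): turn R to S, flip to black, move to (6,4). |black|=9
Step 14: on WHITE (6,4): turn R to W, flip to black, move to (6,3). |black|=10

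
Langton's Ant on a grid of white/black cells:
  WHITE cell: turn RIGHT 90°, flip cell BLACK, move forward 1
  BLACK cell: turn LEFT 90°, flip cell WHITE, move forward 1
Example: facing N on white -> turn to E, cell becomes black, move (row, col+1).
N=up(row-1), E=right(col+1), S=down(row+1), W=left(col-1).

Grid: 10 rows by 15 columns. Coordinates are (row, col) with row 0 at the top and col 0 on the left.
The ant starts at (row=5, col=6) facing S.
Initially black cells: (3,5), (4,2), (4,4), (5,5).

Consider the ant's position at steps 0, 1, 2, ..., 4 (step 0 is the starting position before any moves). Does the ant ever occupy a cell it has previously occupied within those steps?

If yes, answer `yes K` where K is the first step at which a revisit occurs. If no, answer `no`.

Step 1: on WHITE (5,6): turn R to W, flip to black, move to (5,5). |black|=5 — new cell
Step 2: on BLACK (5,5): turn L to S, flip to white, move to (6,5). |black|=4 — new cell
Step 3: on WHITE (6,5): turn R to W, flip to black, move to (6,4). |black|=5 — new cell
Step 4: on WHITE (6,4): turn R to N, flip to black, move to (5,4). |black|=6 — new cell
No revisit within 4 steps.

Answer: no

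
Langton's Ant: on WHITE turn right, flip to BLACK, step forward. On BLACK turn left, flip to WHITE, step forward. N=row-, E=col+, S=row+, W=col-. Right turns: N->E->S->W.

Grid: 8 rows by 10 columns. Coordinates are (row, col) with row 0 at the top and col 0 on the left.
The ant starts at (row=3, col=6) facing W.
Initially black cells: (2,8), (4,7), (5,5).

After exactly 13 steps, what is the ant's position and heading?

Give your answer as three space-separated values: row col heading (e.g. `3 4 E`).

Answer: 4 6 S

Derivation:
Step 1: on WHITE (3,6): turn R to N, flip to black, move to (2,6). |black|=4
Step 2: on WHITE (2,6): turn R to E, flip to black, move to (2,7). |black|=5
Step 3: on WHITE (2,7): turn R to S, flip to black, move to (3,7). |black|=6
Step 4: on WHITE (3,7): turn R to W, flip to black, move to (3,6). |black|=7
Step 5: on BLACK (3,6): turn L to S, flip to white, move to (4,6). |black|=6
Step 6: on WHITE (4,6): turn R to W, flip to black, move to (4,5). |black|=7
Step 7: on WHITE (4,5): turn R to N, flip to black, move to (3,5). |black|=8
Step 8: on WHITE (3,5): turn R to E, flip to black, move to (3,6). |black|=9
Step 9: on WHITE (3,6): turn R to S, flip to black, move to (4,6). |black|=10
Step 10: on BLACK (4,6): turn L to E, flip to white, move to (4,7). |black|=9
Step 11: on BLACK (4,7): turn L to N, flip to white, move to (3,7). |black|=8
Step 12: on BLACK (3,7): turn L to W, flip to white, move to (3,6). |black|=7
Step 13: on BLACK (3,6): turn L to S, flip to white, move to (4,6). |black|=6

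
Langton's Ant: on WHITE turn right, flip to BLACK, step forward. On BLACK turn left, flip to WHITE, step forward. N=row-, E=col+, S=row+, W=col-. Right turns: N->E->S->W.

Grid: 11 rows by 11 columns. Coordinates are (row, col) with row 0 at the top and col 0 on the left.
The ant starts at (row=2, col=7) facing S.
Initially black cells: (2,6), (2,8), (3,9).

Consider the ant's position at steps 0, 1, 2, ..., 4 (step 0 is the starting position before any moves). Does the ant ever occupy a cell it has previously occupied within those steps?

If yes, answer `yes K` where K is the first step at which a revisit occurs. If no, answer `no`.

Answer: no

Derivation:
Step 1: on WHITE (2,7): turn R to W, flip to black, move to (2,6). |black|=4 — new cell
Step 2: on BLACK (2,6): turn L to S, flip to white, move to (3,6). |black|=3 — new cell
Step 3: on WHITE (3,6): turn R to W, flip to black, move to (3,5). |black|=4 — new cell
Step 4: on WHITE (3,5): turn R to N, flip to black, move to (2,5). |black|=5 — new cell
No revisit within 4 steps.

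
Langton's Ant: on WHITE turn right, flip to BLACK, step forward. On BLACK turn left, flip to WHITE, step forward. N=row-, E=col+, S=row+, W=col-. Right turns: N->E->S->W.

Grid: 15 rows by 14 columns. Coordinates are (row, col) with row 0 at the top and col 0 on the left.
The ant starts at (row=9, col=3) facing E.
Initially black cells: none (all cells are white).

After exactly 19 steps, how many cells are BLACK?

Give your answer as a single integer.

Step 1: on WHITE (9,3): turn R to S, flip to black, move to (10,3). |black|=1
Step 2: on WHITE (10,3): turn R to W, flip to black, move to (10,2). |black|=2
Step 3: on WHITE (10,2): turn R to N, flip to black, move to (9,2). |black|=3
Step 4: on WHITE (9,2): turn R to E, flip to black, move to (9,3). |black|=4
Step 5: on BLACK (9,3): turn L to N, flip to white, move to (8,3). |black|=3
Step 6: on WHITE (8,3): turn R to E, flip to black, move to (8,4). |black|=4
Step 7: on WHITE (8,4): turn R to S, flip to black, move to (9,4). |black|=5
Step 8: on WHITE (9,4): turn R to W, flip to black, move to (9,3). |black|=6
Step 9: on WHITE (9,3): turn R to N, flip to black, move to (8,3). |black|=7
Step 10: on BLACK (8,3): turn L to W, flip to white, move to (8,2). |black|=6
Step 11: on WHITE (8,2): turn R to N, flip to black, move to (7,2). |black|=7
Step 12: on WHITE (7,2): turn R to E, flip to black, move to (7,3). |black|=8
Step 13: on WHITE (7,3): turn R to S, flip to black, move to (8,3). |black|=9
Step 14: on WHITE (8,3): turn R to W, flip to black, move to (8,2). |black|=10
Step 15: on BLACK (8,2): turn L to S, flip to white, move to (9,2). |black|=9
Step 16: on BLACK (9,2): turn L to E, flip to white, move to (9,3). |black|=8
Step 17: on BLACK (9,3): turn L to N, flip to white, move to (8,3). |black|=7
Step 18: on BLACK (8,3): turn L to W, flip to white, move to (8,2). |black|=6
Step 19: on WHITE (8,2): turn R to N, flip to black, move to (7,2). |black|=7

Answer: 7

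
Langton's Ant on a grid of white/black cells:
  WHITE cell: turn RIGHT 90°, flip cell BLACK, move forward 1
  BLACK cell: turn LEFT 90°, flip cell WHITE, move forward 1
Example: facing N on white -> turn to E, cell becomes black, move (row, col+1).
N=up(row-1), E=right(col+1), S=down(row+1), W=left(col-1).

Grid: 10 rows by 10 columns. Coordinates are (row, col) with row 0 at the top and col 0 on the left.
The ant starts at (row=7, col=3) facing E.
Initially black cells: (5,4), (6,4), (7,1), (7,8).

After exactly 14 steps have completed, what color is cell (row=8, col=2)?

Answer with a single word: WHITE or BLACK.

Step 1: on WHITE (7,3): turn R to S, flip to black, move to (8,3). |black|=5
Step 2: on WHITE (8,3): turn R to W, flip to black, move to (8,2). |black|=6
Step 3: on WHITE (8,2): turn R to N, flip to black, move to (7,2). |black|=7
Step 4: on WHITE (7,2): turn R to E, flip to black, move to (7,3). |black|=8
Step 5: on BLACK (7,3): turn L to N, flip to white, move to (6,3). |black|=7
Step 6: on WHITE (6,3): turn R to E, flip to black, move to (6,4). |black|=8
Step 7: on BLACK (6,4): turn L to N, flip to white, move to (5,4). |black|=7
Step 8: on BLACK (5,4): turn L to W, flip to white, move to (5,3). |black|=6
Step 9: on WHITE (5,3): turn R to N, flip to black, move to (4,3). |black|=7
Step 10: on WHITE (4,3): turn R to E, flip to black, move to (4,4). |black|=8
Step 11: on WHITE (4,4): turn R to S, flip to black, move to (5,4). |black|=9
Step 12: on WHITE (5,4): turn R to W, flip to black, move to (5,3). |black|=10
Step 13: on BLACK (5,3): turn L to S, flip to white, move to (6,3). |black|=9
Step 14: on BLACK (6,3): turn L to E, flip to white, move to (6,4). |black|=8

Answer: BLACK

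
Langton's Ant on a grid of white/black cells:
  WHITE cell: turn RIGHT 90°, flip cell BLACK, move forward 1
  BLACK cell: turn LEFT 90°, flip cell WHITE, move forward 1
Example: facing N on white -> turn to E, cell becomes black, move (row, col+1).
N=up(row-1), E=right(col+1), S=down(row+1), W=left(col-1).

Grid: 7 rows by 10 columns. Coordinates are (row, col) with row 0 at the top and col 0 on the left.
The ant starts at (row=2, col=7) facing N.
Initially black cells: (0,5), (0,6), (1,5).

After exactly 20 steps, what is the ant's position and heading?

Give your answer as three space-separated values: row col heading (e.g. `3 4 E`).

Answer: 4 5 S

Derivation:
Step 1: on WHITE (2,7): turn R to E, flip to black, move to (2,8). |black|=4
Step 2: on WHITE (2,8): turn R to S, flip to black, move to (3,8). |black|=5
Step 3: on WHITE (3,8): turn R to W, flip to black, move to (3,7). |black|=6
Step 4: on WHITE (3,7): turn R to N, flip to black, move to (2,7). |black|=7
Step 5: on BLACK (2,7): turn L to W, flip to white, move to (2,6). |black|=6
Step 6: on WHITE (2,6): turn R to N, flip to black, move to (1,6). |black|=7
Step 7: on WHITE (1,6): turn R to E, flip to black, move to (1,7). |black|=8
Step 8: on WHITE (1,7): turn R to S, flip to black, move to (2,7). |black|=9
Step 9: on WHITE (2,7): turn R to W, flip to black, move to (2,6). |black|=10
Step 10: on BLACK (2,6): turn L to S, flip to white, move to (3,6). |black|=9
Step 11: on WHITE (3,6): turn R to W, flip to black, move to (3,5). |black|=10
Step 12: on WHITE (3,5): turn R to N, flip to black, move to (2,5). |black|=11
Step 13: on WHITE (2,5): turn R to E, flip to black, move to (2,6). |black|=12
Step 14: on WHITE (2,6): turn R to S, flip to black, move to (3,6). |black|=13
Step 15: on BLACK (3,6): turn L to E, flip to white, move to (3,7). |black|=12
Step 16: on BLACK (3,7): turn L to N, flip to white, move to (2,7). |black|=11
Step 17: on BLACK (2,7): turn L to W, flip to white, move to (2,6). |black|=10
Step 18: on BLACK (2,6): turn L to S, flip to white, move to (3,6). |black|=9
Step 19: on WHITE (3,6): turn R to W, flip to black, move to (3,5). |black|=10
Step 20: on BLACK (3,5): turn L to S, flip to white, move to (4,5). |black|=9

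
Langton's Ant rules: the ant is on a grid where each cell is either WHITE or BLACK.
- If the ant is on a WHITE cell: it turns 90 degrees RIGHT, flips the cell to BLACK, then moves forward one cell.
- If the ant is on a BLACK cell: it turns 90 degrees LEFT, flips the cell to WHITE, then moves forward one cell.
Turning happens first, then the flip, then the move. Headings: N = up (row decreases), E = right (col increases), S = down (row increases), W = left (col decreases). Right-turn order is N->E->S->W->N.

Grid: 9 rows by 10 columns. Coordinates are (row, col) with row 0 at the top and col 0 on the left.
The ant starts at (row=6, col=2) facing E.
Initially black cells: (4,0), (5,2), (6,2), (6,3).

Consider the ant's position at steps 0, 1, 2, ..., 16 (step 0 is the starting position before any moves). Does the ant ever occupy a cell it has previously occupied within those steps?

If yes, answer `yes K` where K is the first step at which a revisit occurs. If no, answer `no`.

Step 1: on BLACK (6,2): turn L to N, flip to white, move to (5,2). |black|=3 — new cell
Step 2: on BLACK (5,2): turn L to W, flip to white, move to (5,1). |black|=2 — new cell
Step 3: on WHITE (5,1): turn R to N, flip to black, move to (4,1). |black|=3 — new cell
Step 4: on WHITE (4,1): turn R to E, flip to black, move to (4,2). |black|=4 — new cell
Step 5: on WHITE (4,2): turn R to S, flip to black, move to (5,2). |black|=5 — REVISIT

Answer: yes 5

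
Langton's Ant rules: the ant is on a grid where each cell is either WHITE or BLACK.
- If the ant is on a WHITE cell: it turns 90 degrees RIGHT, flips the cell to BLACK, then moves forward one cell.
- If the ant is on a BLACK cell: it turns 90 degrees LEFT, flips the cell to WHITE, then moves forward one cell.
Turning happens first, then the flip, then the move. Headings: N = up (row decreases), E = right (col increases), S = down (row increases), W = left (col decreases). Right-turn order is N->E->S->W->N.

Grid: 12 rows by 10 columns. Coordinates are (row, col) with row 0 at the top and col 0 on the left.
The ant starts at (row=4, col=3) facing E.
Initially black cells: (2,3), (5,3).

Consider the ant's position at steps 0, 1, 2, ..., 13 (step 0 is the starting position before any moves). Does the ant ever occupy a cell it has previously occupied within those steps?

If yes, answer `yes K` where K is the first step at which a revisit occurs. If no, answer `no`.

Answer: yes 5

Derivation:
Step 1: on WHITE (4,3): turn R to S, flip to black, move to (5,3). |black|=3 — new cell
Step 2: on BLACK (5,3): turn L to E, flip to white, move to (5,4). |black|=2 — new cell
Step 3: on WHITE (5,4): turn R to S, flip to black, move to (6,4). |black|=3 — new cell
Step 4: on WHITE (6,4): turn R to W, flip to black, move to (6,3). |black|=4 — new cell
Step 5: on WHITE (6,3): turn R to N, flip to black, move to (5,3). |black|=5 — REVISIT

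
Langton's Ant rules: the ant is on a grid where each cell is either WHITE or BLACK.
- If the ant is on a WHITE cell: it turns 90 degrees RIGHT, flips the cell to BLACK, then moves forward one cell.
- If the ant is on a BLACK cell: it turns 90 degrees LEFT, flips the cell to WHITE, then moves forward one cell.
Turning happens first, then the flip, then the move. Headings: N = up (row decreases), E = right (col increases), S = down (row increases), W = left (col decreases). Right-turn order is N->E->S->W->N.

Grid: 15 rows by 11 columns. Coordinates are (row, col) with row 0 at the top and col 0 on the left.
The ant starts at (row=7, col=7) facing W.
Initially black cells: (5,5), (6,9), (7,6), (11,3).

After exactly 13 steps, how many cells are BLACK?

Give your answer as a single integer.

Answer: 11

Derivation:
Step 1: on WHITE (7,7): turn R to N, flip to black, move to (6,7). |black|=5
Step 2: on WHITE (6,7): turn R to E, flip to black, move to (6,8). |black|=6
Step 3: on WHITE (6,8): turn R to S, flip to black, move to (7,8). |black|=7
Step 4: on WHITE (7,8): turn R to W, flip to black, move to (7,7). |black|=8
Step 5: on BLACK (7,7): turn L to S, flip to white, move to (8,7). |black|=7
Step 6: on WHITE (8,7): turn R to W, flip to black, move to (8,6). |black|=8
Step 7: on WHITE (8,6): turn R to N, flip to black, move to (7,6). |black|=9
Step 8: on BLACK (7,6): turn L to W, flip to white, move to (7,5). |black|=8
Step 9: on WHITE (7,5): turn R to N, flip to black, move to (6,5). |black|=9
Step 10: on WHITE (6,5): turn R to E, flip to black, move to (6,6). |black|=10
Step 11: on WHITE (6,6): turn R to S, flip to black, move to (7,6). |black|=11
Step 12: on WHITE (7,6): turn R to W, flip to black, move to (7,5). |black|=12
Step 13: on BLACK (7,5): turn L to S, flip to white, move to (8,5). |black|=11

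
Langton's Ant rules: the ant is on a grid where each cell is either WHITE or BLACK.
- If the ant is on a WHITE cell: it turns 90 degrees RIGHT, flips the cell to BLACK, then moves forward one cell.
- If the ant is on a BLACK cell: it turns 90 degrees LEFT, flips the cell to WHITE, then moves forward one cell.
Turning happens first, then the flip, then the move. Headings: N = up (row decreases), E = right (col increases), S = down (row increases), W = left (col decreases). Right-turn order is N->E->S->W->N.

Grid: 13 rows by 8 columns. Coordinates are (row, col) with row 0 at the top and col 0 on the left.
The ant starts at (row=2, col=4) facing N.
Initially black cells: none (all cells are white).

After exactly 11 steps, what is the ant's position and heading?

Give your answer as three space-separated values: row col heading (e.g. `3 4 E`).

Answer: 3 2 W

Derivation:
Step 1: on WHITE (2,4): turn R to E, flip to black, move to (2,5). |black|=1
Step 2: on WHITE (2,5): turn R to S, flip to black, move to (3,5). |black|=2
Step 3: on WHITE (3,5): turn R to W, flip to black, move to (3,4). |black|=3
Step 4: on WHITE (3,4): turn R to N, flip to black, move to (2,4). |black|=4
Step 5: on BLACK (2,4): turn L to W, flip to white, move to (2,3). |black|=3
Step 6: on WHITE (2,3): turn R to N, flip to black, move to (1,3). |black|=4
Step 7: on WHITE (1,3): turn R to E, flip to black, move to (1,4). |black|=5
Step 8: on WHITE (1,4): turn R to S, flip to black, move to (2,4). |black|=6
Step 9: on WHITE (2,4): turn R to W, flip to black, move to (2,3). |black|=7
Step 10: on BLACK (2,3): turn L to S, flip to white, move to (3,3). |black|=6
Step 11: on WHITE (3,3): turn R to W, flip to black, move to (3,2). |black|=7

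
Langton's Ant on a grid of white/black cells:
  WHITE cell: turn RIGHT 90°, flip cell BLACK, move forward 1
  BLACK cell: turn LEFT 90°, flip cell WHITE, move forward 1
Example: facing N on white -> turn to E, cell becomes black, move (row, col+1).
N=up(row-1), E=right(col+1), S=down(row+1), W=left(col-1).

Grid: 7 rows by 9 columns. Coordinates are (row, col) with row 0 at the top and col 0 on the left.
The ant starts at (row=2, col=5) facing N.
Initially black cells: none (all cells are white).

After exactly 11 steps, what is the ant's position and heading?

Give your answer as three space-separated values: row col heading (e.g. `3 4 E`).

Step 1: on WHITE (2,5): turn R to E, flip to black, move to (2,6). |black|=1
Step 2: on WHITE (2,6): turn R to S, flip to black, move to (3,6). |black|=2
Step 3: on WHITE (3,6): turn R to W, flip to black, move to (3,5). |black|=3
Step 4: on WHITE (3,5): turn R to N, flip to black, move to (2,5). |black|=4
Step 5: on BLACK (2,5): turn L to W, flip to white, move to (2,4). |black|=3
Step 6: on WHITE (2,4): turn R to N, flip to black, move to (1,4). |black|=4
Step 7: on WHITE (1,4): turn R to E, flip to black, move to (1,5). |black|=5
Step 8: on WHITE (1,5): turn R to S, flip to black, move to (2,5). |black|=6
Step 9: on WHITE (2,5): turn R to W, flip to black, move to (2,4). |black|=7
Step 10: on BLACK (2,4): turn L to S, flip to white, move to (3,4). |black|=6
Step 11: on WHITE (3,4): turn R to W, flip to black, move to (3,3). |black|=7

Answer: 3 3 W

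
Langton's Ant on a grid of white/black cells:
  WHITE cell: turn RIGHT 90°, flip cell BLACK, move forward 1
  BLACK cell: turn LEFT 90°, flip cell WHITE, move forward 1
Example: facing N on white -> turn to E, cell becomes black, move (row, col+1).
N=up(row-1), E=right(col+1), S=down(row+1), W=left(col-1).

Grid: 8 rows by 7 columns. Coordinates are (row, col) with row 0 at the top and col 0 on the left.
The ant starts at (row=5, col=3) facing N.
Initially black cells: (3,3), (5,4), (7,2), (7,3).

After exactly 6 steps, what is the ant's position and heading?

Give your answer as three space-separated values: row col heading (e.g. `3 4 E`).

Step 1: on WHITE (5,3): turn R to E, flip to black, move to (5,4). |black|=5
Step 2: on BLACK (5,4): turn L to N, flip to white, move to (4,4). |black|=4
Step 3: on WHITE (4,4): turn R to E, flip to black, move to (4,5). |black|=5
Step 4: on WHITE (4,5): turn R to S, flip to black, move to (5,5). |black|=6
Step 5: on WHITE (5,5): turn R to W, flip to black, move to (5,4). |black|=7
Step 6: on WHITE (5,4): turn R to N, flip to black, move to (4,4). |black|=8

Answer: 4 4 N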